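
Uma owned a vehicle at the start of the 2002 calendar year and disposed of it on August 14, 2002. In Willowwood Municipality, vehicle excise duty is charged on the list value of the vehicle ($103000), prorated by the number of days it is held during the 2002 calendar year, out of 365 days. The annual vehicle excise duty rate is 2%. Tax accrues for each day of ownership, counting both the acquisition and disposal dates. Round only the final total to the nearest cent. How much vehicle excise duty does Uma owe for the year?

$1275.51

Days held (January 1 – August 14, 2002): 226 out of 365
Tax = $103000 × 2% × 226/365 = $1275.5068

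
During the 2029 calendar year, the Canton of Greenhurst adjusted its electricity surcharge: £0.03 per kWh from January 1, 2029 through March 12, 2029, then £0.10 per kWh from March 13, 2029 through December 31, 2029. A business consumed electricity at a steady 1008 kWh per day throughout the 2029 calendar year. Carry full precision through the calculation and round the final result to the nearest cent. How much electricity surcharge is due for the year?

January 1 – March 12, 2029: 71 days × 1008 kWh/day = 71,568 kWh at £0.03/kWh → £2,147.04
March 13 – December 31, 2029: 294 days × 1008 kWh/day = 296,352 kWh at £0.10/kWh → £29,635.20

£31,782.24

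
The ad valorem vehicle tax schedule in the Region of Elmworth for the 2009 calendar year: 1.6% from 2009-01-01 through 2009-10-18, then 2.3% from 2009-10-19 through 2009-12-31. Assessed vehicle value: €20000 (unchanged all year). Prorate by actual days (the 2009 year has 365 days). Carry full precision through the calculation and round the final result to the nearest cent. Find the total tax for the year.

€348.38

2009-01-01 to 2009-10-18: 291 days at 1.6% → €20000 × 1.6% × 291/365 = €255.1233
2009-10-19 to 2009-12-31: 74 days at 2.3% → €20000 × 2.3% × 74/365 = €93.2603
Total = €348.3836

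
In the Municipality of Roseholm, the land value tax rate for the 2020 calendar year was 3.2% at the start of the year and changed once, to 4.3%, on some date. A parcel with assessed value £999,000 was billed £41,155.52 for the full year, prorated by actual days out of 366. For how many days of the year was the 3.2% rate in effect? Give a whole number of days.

Let d = days at the first rate; then 366 − d days at the second rate.
£999,000 × [3.2%·d + 4.3%·(366−d)] / 366 = £41,155.52
Solving gives d = 60, so the new rate took effect on 1 March 2020.

60 days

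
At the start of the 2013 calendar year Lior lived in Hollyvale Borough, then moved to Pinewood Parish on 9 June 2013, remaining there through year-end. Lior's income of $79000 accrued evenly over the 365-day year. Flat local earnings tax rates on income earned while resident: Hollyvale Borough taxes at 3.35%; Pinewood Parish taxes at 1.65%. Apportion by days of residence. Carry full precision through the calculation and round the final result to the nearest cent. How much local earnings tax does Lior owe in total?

Hollyvale Borough, 1 January – 8 June 2013: 159 days → $79000 × 3.35% × 159/365 = $1152.8589
Pinewood Parish, 9 June – 31 December 2013: 206 days → $79000 × 1.65% × 206/365 = $735.6740
Total = $1888.5329

$1888.53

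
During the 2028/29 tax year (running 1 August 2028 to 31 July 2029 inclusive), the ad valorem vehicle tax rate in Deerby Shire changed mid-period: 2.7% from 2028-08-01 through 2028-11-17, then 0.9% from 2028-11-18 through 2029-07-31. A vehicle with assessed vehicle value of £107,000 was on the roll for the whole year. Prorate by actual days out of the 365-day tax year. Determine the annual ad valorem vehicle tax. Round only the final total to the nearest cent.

£1,538.16

2028-08-01 to 2028-11-17: 109 days at 2.7% → £107,000 × 2.7% × 109/365 = £862.7425
2028-11-18 to 2029-07-31: 256 days at 0.9% → £107,000 × 0.9% × 256/365 = £675.4192
Total = £1,538.1616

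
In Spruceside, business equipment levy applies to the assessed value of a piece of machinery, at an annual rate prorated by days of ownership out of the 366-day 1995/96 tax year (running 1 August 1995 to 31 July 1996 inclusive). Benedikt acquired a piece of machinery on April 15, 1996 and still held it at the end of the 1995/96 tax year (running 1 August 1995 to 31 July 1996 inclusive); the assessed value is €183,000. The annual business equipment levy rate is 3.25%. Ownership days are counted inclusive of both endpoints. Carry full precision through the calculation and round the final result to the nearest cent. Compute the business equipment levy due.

Days held (April 15 – July 31, 1996): 108 out of 366
Tax = €183,000 × 3.25% × 108/366 = €1,755.0000

€1,755.00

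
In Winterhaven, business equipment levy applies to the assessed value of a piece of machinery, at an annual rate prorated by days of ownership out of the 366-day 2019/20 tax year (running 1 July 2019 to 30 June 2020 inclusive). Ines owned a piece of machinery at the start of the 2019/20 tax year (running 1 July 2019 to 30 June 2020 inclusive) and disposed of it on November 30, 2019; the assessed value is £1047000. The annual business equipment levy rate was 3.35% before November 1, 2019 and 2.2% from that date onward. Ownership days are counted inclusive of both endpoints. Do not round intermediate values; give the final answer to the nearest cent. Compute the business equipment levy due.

£13675.36

July 1 – October 31, 2019: 123 days at 3.35% → £1047000 × 3.35% × 123/366 = £11787.3320
November 1 – November 30, 2019: 30 days at 2.2% → £1047000 × 2.2% × 30/366 = £1888.0328
Total = £13675.3648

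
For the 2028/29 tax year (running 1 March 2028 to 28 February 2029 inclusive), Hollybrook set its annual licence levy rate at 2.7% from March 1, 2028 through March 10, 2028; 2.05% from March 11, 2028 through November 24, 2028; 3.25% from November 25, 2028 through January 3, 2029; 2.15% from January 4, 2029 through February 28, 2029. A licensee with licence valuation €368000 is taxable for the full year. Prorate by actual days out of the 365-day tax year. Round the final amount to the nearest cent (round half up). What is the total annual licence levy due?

€8149.94

March 1 – March 10, 2028: 10 days at 2.7% → €368000 × 2.7% × 10/365 = €272.2192
March 11 – November 24, 2028: 259 days at 2.05% → €368000 × 2.05% × 259/365 = €5353.1397
November 25, 2028 – January 3, 2029: 40 days at 3.25% → €368000 × 3.25% × 40/365 = €1310.6849
January 4 – February 28, 2029: 56 days at 2.15% → €368000 × 2.15% × 56/365 = €1213.8959
Total = €8149.9397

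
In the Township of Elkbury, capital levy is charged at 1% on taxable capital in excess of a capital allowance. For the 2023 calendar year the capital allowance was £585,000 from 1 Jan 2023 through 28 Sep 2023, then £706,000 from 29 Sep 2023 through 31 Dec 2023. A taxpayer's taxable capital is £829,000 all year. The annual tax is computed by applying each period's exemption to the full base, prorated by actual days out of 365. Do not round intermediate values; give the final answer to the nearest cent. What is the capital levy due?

1 Jan – 28 Sep 2023: 271 days, exemption £585,000 → (£829,000 − £585,000) × 1% × 271/365 = £1,811.6164
29 Sep – 31 Dec 2023: 94 days, exemption £706,000 → (£829,000 − £706,000) × 1% × 94/365 = £316.7671
Total = £2,128.3836

£2,128.38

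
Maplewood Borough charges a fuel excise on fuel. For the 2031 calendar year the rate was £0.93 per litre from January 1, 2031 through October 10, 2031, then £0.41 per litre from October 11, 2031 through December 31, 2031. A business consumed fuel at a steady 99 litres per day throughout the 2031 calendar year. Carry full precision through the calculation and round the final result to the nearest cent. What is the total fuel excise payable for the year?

January 1 – October 10, 2031: 283 days × 99 litres/day = 28,017 litres at £0.93/litre → £26055.81
October 11 – December 31, 2031: 82 days × 99 litres/day = 8,118 litres at £0.41/litre → £3328.38

£29384.19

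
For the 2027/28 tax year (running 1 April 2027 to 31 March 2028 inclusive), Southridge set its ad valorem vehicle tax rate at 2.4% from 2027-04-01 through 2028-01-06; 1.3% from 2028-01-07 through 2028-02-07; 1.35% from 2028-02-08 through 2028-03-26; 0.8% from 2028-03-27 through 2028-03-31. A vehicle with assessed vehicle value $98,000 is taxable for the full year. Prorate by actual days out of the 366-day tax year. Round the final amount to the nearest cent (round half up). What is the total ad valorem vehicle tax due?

$2,101.38

2027-04-01 to 2028-01-06: 281 days at 2.4% → $98,000 × 2.4% × 281/366 = $1,805.7705
2028-01-07 to 2028-02-07: 32 days at 1.3% → $98,000 × 1.3% × 32/366 = $111.3880
2028-02-08 to 2028-03-26: 48 days at 1.35% → $98,000 × 1.35% × 48/366 = $173.5082
2028-03-27 to 2028-03-31: 5 days at 0.8% → $98,000 × 0.8% × 5/366 = $10.7104
Total = $2,101.3770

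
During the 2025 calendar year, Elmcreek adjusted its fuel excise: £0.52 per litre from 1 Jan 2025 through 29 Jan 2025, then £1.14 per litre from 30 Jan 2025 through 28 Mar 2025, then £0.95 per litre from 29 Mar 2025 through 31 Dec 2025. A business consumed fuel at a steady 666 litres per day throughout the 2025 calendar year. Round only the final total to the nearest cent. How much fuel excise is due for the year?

£229969.80

1 Jan – 29 Jan 2025: 29 days × 666 litres/day = 19,314 litres at £0.52/litre → £10043.28
30 Jan – 28 Mar 2025: 58 days × 666 litres/day = 38,628 litres at £1.14/litre → £44035.92
29 Mar – 31 Dec 2025: 278 days × 666 litres/day = 185,148 litres at £0.95/litre → £175890.60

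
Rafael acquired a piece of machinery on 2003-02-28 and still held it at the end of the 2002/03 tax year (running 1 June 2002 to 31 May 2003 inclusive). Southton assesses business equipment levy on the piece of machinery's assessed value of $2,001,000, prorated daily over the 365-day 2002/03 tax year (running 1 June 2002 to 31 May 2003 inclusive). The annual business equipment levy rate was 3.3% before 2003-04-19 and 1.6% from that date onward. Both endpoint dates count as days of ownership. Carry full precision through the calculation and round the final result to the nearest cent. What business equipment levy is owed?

$12,817.36

2003-02-28 to 2003-04-18: 50 days at 3.3% → $2,001,000 × 3.3% × 50/365 = $9,045.6164
2003-04-19 to 2003-05-31: 43 days at 1.6% → $2,001,000 × 1.6% × 43/365 = $3,771.7479
Total = $12,817.3644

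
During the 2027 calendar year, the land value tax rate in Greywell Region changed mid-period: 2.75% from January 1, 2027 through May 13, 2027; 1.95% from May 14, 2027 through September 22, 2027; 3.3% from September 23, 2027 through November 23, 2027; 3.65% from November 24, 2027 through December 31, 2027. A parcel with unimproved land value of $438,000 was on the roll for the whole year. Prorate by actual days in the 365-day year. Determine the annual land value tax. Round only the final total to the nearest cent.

January 1 – May 13, 2027: 133 days at 2.75% → $438,000 × 2.75% × 133/365 = $4,389.0000
May 14 – September 22, 2027: 132 days at 1.95% → $438,000 × 1.95% × 132/365 = $3,088.8000
September 23 – November 23, 2027: 62 days at 3.3% → $438,000 × 3.3% × 62/365 = $2,455.2000
November 24 – December 31, 2027: 38 days at 3.65% → $438,000 × 3.65% × 38/365 = $1,664.4000
Total = $11,597.4000

$11,597.40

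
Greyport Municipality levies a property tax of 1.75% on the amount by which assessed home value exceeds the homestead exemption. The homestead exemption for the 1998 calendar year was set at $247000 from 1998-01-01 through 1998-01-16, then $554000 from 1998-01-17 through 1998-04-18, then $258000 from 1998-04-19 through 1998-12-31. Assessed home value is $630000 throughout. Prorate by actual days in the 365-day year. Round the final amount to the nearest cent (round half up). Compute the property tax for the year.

$5212.79

1998-01-01 to 1998-01-16: 16 days, exemption $247000 → ($630000 − $247000) × 1.75% × 16/365 = $293.8082
1998-01-17 to 1998-04-18: 92 days, exemption $554000 → ($630000 − $554000) × 1.75% × 92/365 = $335.2329
1998-04-19 to 1998-12-31: 257 days, exemption $258000 → ($630000 − $258000) × 1.75% × 257/365 = $4583.7534
Total = $5212.7945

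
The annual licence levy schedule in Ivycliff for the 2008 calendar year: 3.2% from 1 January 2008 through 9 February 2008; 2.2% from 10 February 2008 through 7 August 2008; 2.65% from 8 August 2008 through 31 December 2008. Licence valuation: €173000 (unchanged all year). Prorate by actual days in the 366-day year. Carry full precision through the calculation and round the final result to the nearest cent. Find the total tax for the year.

€4305.62

1 January – 9 February 2008: 40 days at 3.2% → €173000 × 3.2% × 40/366 = €605.0273
10 February – 7 August 2008: 180 days at 2.2% → €173000 × 2.2% × 180/366 = €1871.8033
8 August – 31 December 2008: 146 days at 2.65% → €173000 × 2.65% × 146/366 = €1828.7896
Total = €4305.6202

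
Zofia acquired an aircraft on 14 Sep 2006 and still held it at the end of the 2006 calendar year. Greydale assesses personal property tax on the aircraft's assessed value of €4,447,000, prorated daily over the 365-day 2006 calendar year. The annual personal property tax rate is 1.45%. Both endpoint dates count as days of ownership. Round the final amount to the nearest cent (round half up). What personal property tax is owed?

€19,256.12

Days held (14 Sep – 31 Dec 2006): 109 out of 365
Tax = €4,447,000 × 1.45% × 109/365 = €19,256.1192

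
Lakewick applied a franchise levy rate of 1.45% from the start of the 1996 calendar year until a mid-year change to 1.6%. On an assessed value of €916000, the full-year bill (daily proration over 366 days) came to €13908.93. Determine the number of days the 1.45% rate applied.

Let d = days at the first rate; then 366 − d days at the second rate.
€916000 × [1.45%·d + 1.6%·(366−d)] / 366 = €13908.93
Solving gives d = 199, so the new rate took effect on 18 Jul 1996.

199 days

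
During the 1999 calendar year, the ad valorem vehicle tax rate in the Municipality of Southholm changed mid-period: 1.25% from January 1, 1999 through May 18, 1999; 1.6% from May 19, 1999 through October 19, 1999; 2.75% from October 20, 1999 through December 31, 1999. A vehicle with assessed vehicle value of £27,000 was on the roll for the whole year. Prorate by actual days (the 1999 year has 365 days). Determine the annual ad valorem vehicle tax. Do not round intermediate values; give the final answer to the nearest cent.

January 1 – May 18, 1999: 138 days at 1.25% → £27,000 × 1.25% × 138/365 = £127.6027
May 19 – October 19, 1999: 154 days at 1.6% → £27,000 × 1.6% × 154/365 = £182.2685
October 20 – December 31, 1999: 73 days at 2.75% → £27,000 × 2.75% × 73/365 = £148.5000
Total = £458.3712

£458.37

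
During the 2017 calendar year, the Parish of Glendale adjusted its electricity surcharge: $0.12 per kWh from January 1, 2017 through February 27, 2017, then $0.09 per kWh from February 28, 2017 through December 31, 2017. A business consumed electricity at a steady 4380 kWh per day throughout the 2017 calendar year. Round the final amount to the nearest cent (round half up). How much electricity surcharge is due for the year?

January 1 – February 27, 2017: 58 days × 4380 kWh/day = 254,040 kWh at $0.12/kWh → $30,484.80
February 28 – December 31, 2017: 307 days × 4380 kWh/day = 1,344,660 kWh at $0.09/kWh → $121,019.40

$151,504.20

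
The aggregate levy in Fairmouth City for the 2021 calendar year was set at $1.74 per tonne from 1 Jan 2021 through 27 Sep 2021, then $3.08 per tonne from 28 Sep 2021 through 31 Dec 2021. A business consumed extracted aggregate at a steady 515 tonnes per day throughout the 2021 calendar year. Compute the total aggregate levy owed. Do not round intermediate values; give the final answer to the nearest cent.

1 Jan – 27 Sep 2021: 270 days × 515 tonnes/day = 139,050 tonnes at $1.74/tonne → $241,947.00
28 Sep – 31 Dec 2021: 95 days × 515 tonnes/day = 48,925 tonnes at $3.08/tonne → $150,689.00

$392,636.00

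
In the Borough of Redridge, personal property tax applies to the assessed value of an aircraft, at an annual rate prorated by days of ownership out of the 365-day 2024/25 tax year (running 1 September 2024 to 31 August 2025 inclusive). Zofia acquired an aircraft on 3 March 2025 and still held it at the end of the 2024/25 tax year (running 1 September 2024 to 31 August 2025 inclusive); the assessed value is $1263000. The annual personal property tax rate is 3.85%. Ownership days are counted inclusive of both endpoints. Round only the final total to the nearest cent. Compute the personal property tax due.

Days held (3 March – 31 August 2025): 182 out of 365
Tax = $1263000 × 3.85% × 182/365 = $24246.1397

$24246.14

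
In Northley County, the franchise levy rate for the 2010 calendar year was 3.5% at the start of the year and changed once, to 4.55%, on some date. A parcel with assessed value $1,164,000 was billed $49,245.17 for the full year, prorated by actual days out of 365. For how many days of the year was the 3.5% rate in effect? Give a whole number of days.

111 days

Let d = days at the first rate; then 365 − d days at the second rate.
$1,164,000 × [3.5%·d + 4.55%·(365−d)] / 365 = $49,245.17
Solving gives d = 111, so the new rate took effect on April 22, 2010.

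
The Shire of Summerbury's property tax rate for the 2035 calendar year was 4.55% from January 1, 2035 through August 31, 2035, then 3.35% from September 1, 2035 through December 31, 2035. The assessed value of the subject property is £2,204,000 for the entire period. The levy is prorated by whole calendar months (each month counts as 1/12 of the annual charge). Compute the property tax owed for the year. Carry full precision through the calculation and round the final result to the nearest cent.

£91,466.00

January 1 – August 31, 2035: 8 months at 4.55% → £2,204,000 × 4.55% × 8/12 = £66,854.6667
September 1 – December 31, 2035: 4 months at 3.35% → £2,204,000 × 3.35% × 4/12 = £24,611.3333
Total = £91,466.0000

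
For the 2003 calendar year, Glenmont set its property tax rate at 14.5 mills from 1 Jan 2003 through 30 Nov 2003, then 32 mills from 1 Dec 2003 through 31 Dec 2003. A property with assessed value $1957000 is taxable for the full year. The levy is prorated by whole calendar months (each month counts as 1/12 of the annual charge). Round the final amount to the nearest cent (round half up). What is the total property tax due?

$31230.46

1 Jan – 30 Nov 2003: 11 months at 14.5 mills → $1957000 × 1.45% × 11/12 = $26011.7917
1 Dec – 31 Dec 2003: 1 month at 32 mills → $1957000 × 3.2% × 1/12 = $5218.6667
Total = $31230.4583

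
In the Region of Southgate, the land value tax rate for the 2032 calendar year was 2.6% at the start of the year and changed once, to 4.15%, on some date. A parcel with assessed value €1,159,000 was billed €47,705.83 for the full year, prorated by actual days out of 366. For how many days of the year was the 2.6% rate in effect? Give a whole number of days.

Let d = days at the first rate; then 366 − d days at the second rate.
€1,159,000 × [2.6%·d + 4.15%·(366−d)] / 366 = €47,705.83
Solving gives d = 8, so the new rate took effect on 9 January 2032.

8 days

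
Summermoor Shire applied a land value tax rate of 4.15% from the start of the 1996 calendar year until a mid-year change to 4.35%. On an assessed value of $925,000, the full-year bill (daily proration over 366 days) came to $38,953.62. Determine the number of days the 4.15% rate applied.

254 days

Let d = days at the first rate; then 366 − d days at the second rate.
$925,000 × [4.15%·d + 4.35%·(366−d)] / 366 = $38,953.62
Solving gives d = 254, so the new rate took effect on 11 Sep 1996.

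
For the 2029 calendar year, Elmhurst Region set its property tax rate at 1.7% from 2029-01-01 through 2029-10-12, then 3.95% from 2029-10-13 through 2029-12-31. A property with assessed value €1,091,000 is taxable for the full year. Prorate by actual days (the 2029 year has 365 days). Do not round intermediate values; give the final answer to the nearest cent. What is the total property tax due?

2029-01-01 to 2029-10-12: 285 days at 1.7% → €1,091,000 × 1.7% × 285/365 = €14,481.9041
2029-10-13 to 2029-12-31: 80 days at 3.95% → €1,091,000 × 3.95% × 80/365 = €9,445.3699
Total = €23,927.2740

€23,927.27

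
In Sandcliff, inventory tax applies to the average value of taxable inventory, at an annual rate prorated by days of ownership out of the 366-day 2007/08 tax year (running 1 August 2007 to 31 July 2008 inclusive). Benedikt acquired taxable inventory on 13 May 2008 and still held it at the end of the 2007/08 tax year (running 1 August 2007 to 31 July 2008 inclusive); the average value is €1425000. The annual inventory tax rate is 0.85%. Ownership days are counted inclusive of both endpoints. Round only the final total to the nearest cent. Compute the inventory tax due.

Days held (13 May – 31 Jul 2008): 80 out of 366
Tax = €1425000 × 0.85% × 80/366 = €2647.5410

€2647.54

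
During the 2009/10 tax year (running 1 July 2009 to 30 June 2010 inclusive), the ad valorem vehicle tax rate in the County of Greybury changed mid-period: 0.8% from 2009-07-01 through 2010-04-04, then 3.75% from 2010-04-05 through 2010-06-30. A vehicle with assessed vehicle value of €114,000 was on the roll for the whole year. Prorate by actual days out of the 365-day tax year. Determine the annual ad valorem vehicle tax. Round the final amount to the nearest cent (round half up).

2009-07-01 to 2010-04-04: 278 days at 0.8% → €114,000 × 0.8% × 278/365 = €694.6192
2010-04-05 to 2010-06-30: 87 days at 3.75% → €114,000 × 3.75% × 87/365 = €1,018.9726
Total = €1,713.5918

€1,713.59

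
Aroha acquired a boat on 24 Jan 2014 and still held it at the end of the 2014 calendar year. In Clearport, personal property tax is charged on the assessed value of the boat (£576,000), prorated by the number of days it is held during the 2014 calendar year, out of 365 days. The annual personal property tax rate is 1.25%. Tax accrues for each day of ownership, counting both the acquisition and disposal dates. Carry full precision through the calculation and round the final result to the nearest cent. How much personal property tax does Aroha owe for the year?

£6,746.30

Days held (24 Jan – 31 Dec 2014): 342 out of 365
Tax = £576,000 × 1.25% × 342/365 = £6,746.3014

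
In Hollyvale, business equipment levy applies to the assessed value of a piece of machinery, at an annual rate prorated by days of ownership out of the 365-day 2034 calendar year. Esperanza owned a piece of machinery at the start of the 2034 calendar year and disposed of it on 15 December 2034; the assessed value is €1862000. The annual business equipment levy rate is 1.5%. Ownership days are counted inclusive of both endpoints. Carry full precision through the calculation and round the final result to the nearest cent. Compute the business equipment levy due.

Days held (1 January – 15 December 2034): 349 out of 365
Tax = €1862000 × 1.5% × 349/365 = €26705.6712

€26705.67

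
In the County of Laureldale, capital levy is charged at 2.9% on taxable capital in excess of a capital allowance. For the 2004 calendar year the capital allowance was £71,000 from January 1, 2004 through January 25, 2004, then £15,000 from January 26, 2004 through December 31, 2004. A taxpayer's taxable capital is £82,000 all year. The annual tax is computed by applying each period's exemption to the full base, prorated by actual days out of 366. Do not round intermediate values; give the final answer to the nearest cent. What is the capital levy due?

£1,832.07

January 1 – January 25, 2004: 25 days, exemption £71,000 → (£82,000 − £71,000) × 2.9% × 25/366 = £21.7896
January 26 – December 31, 2004: 341 days, exemption £15,000 → (£82,000 − £15,000) × 2.9% × 341/366 = £1,810.2814
Total = £1,832.0710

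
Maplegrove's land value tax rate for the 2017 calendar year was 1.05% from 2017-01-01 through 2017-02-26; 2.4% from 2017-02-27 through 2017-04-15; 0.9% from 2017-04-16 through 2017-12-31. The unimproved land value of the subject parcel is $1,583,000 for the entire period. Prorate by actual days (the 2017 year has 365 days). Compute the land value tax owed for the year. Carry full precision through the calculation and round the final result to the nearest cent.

$17,740.44

2017-01-01 to 2017-02-26: 57 days at 1.05% → $1,583,000 × 1.05% × 57/365 = $2,595.6863
2017-02-27 to 2017-04-15: 48 days at 2.4% → $1,583,000 × 2.4% × 48/365 = $4,996.2082
2017-04-16 to 2017-12-31: 260 days at 0.9% → $1,583,000 × 0.9% × 260/365 = $10,148.5479
Total = $17,740.4425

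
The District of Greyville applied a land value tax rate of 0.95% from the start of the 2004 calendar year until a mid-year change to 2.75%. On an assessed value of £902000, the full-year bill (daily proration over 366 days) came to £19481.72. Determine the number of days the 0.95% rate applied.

Let d = days at the first rate; then 366 − d days at the second rate.
£902000 × [0.95%·d + 2.75%·(366−d)] / 366 = £19481.72
Solving gives d = 120, so the new rate took effect on 30 Apr 2004.

120 days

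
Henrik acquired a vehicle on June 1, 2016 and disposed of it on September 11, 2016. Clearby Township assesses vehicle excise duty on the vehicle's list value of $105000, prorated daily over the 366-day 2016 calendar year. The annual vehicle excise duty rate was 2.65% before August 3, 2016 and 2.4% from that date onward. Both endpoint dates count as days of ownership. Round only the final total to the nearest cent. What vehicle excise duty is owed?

June 1 – August 2, 2016: 63 days at 2.65% → $105000 × 2.65% × 63/366 = $478.9549
August 3 – September 11, 2016: 40 days at 2.4% → $105000 × 2.4% × 40/366 = $275.4098
Total = $754.3648

$754.36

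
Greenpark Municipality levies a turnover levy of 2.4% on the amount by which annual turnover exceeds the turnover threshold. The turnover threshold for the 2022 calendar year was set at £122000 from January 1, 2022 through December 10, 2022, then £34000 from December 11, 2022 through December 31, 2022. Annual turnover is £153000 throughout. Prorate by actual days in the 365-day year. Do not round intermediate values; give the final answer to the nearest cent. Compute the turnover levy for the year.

£865.51

January 1 – December 10, 2022: 344 days, exemption £122000 → (£153000 − £122000) × 2.4% × 344/365 = £701.1945
December 11 – December 31, 2022: 21 days, exemption £34000 → (£153000 − £34000) × 2.4% × 21/365 = £164.3178
Total = £865.5123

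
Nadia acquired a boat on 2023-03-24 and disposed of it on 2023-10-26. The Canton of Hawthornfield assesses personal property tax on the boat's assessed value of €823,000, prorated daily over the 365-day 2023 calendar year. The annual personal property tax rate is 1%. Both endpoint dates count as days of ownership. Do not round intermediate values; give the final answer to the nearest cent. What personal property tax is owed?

€4,892.90

Days held (2023-03-24 to 2023-10-26): 217 out of 365
Tax = €823,000 × 1% × 217/365 = €4,892.9041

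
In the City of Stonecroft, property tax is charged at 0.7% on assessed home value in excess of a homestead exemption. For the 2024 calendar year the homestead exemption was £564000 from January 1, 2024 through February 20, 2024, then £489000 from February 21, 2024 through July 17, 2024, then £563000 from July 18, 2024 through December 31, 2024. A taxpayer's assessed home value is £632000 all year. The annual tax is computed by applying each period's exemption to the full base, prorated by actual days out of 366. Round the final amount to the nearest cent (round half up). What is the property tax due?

£691.49

January 1 – February 20, 2024: 51 days, exemption £564000 → (£632000 − £564000) × 0.7% × 51/366 = £66.3279
February 21 – July 17, 2024: 148 days, exemption £489000 → (£632000 − £489000) × 0.7% × 148/366 = £404.7760
July 18 – December 31, 2024: 167 days, exemption £563000 → (£632000 − £563000) × 0.7% × 167/366 = £220.3852
Total = £691.4891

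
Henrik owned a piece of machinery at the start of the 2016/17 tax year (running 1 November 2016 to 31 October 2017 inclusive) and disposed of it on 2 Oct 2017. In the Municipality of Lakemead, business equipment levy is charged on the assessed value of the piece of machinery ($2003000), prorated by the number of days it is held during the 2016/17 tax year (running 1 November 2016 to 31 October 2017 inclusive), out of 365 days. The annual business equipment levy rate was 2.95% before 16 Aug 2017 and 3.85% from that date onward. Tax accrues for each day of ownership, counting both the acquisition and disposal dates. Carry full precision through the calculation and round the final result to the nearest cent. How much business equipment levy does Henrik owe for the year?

1 Nov 2016 – 15 Aug 2017: 288 days at 2.95% → $2003000 × 2.95% × 288/365 = $46623.2548
16 Aug – 2 Oct 2017: 48 days at 3.85% → $2003000 × 3.85% × 48/365 = $10141.2164
Total = $56764.4712

$56764.47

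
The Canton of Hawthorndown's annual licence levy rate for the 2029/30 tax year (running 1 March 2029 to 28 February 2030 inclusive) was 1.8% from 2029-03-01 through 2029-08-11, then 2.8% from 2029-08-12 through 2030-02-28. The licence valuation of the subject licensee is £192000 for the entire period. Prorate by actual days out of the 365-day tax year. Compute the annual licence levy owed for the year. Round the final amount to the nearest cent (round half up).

2029-03-01 to 2029-08-11: 164 days at 1.8% → £192000 × 1.8% × 164/365 = £1552.8329
2029-08-12 to 2030-02-28: 201 days at 2.8% → £192000 × 2.8% × 201/365 = £2960.4822
Total = £4513.3151

£4513.32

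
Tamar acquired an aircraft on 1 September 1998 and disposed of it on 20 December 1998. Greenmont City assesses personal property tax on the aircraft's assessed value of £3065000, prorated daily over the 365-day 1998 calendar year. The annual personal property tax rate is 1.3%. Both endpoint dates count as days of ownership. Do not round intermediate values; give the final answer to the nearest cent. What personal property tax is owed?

Days held (1 September – 20 December 1998): 111 out of 365
Tax = £3065000 × 1.3% × 111/365 = £12117.2466

£12117.25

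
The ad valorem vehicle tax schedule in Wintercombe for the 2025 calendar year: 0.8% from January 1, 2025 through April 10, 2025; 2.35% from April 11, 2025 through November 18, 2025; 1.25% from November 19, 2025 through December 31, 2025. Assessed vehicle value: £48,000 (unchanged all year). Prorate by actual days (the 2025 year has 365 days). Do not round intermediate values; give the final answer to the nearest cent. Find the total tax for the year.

January 1 – April 10, 2025: 100 days at 0.8% → £48,000 × 0.8% × 100/365 = £105.2055
April 11 – November 18, 2025: 222 days at 2.35% → £48,000 × 2.35% × 222/365 = £686.0712
November 19 – December 31, 2025: 43 days at 1.25% → £48,000 × 1.25% × 43/365 = £70.6849
Total = £861.9616

£861.96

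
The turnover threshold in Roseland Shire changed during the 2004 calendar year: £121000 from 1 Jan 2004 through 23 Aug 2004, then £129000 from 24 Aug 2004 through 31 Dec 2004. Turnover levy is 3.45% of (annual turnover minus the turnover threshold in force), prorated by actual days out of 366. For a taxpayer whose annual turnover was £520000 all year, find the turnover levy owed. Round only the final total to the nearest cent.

1 Jan – 23 Aug 2004: 236 days, exemption £121000 → (£520000 − £121000) × 3.45% × 236/366 = £8876.1148
24 Aug – 31 Dec 2004: 130 days, exemption £129000 → (£520000 − £129000) × 3.45% × 130/366 = £4791.3525
Total = £13667.4672

£13667.47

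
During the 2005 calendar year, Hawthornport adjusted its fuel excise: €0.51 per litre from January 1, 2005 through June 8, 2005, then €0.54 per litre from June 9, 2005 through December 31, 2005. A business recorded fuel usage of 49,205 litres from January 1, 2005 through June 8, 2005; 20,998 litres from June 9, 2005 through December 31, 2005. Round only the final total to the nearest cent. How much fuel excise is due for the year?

€36,433.47

January 1 – June 8, 2005: 49,205 litres at €0.51/litre → €25,094.55
June 9 – December 31, 2005: 20,998 litres at €0.54/litre → €11,338.92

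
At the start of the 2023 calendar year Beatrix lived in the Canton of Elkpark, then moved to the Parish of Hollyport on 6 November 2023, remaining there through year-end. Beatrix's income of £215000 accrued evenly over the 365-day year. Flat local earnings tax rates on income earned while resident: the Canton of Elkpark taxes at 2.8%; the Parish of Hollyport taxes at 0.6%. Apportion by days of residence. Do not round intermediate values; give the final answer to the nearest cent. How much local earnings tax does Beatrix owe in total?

The Canton of Elkpark, 1 January – 5 November 2023: 309 days → £215000 × 2.8% × 309/365 = £5096.3836
The Parish of Hollyport, 6 November – 31 December 2023: 56 days → £215000 × 0.6% × 56/365 = £197.9178
Total = £5294.3014

£5294.30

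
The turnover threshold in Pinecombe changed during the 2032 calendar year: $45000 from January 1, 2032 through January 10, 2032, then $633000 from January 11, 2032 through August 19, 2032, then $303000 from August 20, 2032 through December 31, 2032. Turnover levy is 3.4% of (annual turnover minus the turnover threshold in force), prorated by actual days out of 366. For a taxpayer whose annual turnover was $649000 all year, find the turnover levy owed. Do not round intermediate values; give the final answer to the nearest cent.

January 1 – January 10, 2032: 10 days, exemption $45000 → ($649000 − $45000) × 3.4% × 10/366 = $561.0929
January 11 – August 19, 2032: 222 days, exemption $633000 → ($649000 − $633000) × 3.4% × 222/366 = $329.9672
August 20 – December 31, 2032: 134 days, exemption $303000 → ($649000 − $303000) × 3.4% × 134/366 = $4307.0383
Total = $5198.0984

$5198.10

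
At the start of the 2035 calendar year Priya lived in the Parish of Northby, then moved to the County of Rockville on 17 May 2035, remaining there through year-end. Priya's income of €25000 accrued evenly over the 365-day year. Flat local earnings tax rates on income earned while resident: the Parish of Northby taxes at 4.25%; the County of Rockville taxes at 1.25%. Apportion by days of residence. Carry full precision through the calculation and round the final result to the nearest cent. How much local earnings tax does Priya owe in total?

€591.95

The Parish of Northby, 1 Jan – 16 May 2035: 136 days → €25000 × 4.25% × 136/365 = €395.8904
The County of Rockville, 17 May – 31 Dec 2035: 229 days → €25000 × 1.25% × 229/365 = €196.0616
Total = €591.9521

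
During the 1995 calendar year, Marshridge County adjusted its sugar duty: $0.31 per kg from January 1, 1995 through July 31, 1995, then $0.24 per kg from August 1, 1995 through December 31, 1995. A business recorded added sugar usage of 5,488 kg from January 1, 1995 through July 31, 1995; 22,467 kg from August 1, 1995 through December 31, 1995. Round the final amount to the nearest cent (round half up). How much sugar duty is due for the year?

January 1 – July 31, 1995: 5,488 kg at $0.31/kg → $1,701.28
August 1 – December 31, 1995: 22,467 kg at $0.24/kg → $5,392.08

$7,093.36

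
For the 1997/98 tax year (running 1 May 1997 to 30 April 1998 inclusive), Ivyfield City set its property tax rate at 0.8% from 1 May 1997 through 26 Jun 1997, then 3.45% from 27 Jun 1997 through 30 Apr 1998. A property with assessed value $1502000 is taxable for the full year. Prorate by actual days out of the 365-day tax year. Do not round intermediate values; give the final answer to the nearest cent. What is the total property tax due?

1 May – 26 Jun 1997: 57 days at 0.8% → $1502000 × 0.8% × 57/365 = $1876.4712
27 Jun 1997 – 30 Apr 1998: 308 days at 3.45% → $1502000 × 3.45% × 308/365 = $43726.7178
Total = $45603.1890

$45603.19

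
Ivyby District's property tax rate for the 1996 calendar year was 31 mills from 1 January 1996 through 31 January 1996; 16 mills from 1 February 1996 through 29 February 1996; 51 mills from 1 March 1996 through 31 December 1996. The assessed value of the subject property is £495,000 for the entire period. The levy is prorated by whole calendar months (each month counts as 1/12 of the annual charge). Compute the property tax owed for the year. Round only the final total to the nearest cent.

1 January – 31 January 1996: 1 month at 31 mills → £495,000 × 3.1% × 1/12 = £1,278.7500
1 February – 29 February 1996: 1 month at 16 mills → £495,000 × 1.6% × 1/12 = £660.0000
1 March – 31 December 1996: 10 months at 51 mills → £495,000 × 5.1% × 10/12 = £21,037.5000
Total = £22,976.2500

£22,976.25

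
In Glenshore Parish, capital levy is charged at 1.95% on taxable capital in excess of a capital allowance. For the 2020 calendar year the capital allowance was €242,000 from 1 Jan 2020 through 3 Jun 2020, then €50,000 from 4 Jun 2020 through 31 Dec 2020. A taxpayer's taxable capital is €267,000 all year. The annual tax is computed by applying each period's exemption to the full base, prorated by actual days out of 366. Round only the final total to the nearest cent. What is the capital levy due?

€2,645.93

1 Jan – 3 Jun 2020: 155 days, exemption €242,000 → (€267,000 − €242,000) × 1.95% × 155/366 = €206.4549
4 Jun – 31 Dec 2020: 211 days, exemption €50,000 → (€267,000 − €50,000) × 1.95% × 211/366 = €2,439.4713
Total = €2,645.9262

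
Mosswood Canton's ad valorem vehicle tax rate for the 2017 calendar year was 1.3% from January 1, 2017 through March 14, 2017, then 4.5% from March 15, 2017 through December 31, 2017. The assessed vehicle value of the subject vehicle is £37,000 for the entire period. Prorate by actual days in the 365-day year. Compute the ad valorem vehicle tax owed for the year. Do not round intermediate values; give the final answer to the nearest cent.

January 1 – March 14, 2017: 73 days at 1.3% → £37,000 × 1.3% × 73/365 = £96.2000
March 15 – December 31, 2017: 292 days at 4.5% → £37,000 × 4.5% × 292/365 = £1,332.0000
Total = £1,428.2000

£1,428.20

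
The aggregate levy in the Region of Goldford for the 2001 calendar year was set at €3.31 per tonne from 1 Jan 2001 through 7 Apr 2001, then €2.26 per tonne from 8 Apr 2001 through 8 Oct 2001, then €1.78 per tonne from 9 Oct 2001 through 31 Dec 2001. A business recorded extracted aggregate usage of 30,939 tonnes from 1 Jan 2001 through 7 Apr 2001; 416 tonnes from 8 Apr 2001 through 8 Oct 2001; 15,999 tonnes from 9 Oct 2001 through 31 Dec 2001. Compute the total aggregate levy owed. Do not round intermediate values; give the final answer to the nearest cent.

€131826.47

1 Jan – 7 Apr 2001: 30,939 tonnes at €3.31/tonne → €102408.09
8 Apr – 8 Oct 2001: 416 tonnes at €2.26/tonne → €940.16
9 Oct – 31 Dec 2001: 15,999 tonnes at €1.78/tonne → €28478.22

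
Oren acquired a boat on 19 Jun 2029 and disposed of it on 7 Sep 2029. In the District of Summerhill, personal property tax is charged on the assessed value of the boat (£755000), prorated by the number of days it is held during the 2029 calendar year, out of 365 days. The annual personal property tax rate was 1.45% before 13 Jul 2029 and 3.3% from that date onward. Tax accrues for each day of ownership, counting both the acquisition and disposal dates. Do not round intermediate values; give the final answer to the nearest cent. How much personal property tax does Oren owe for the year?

£4610.67

19 Jun – 12 Jul 2029: 24 days at 1.45% → £755000 × 1.45% × 24/365 = £719.8356
13 Jul – 7 Sep 2029: 57 days at 3.3% → £755000 × 3.3% × 57/365 = £3890.8356
Total = £4610.6712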